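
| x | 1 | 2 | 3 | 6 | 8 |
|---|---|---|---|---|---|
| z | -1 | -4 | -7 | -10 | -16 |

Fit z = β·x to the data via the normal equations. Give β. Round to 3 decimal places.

Entries of MᵀM: Σx·x = 114.
Moment sums: Σx·z = -218.
So MᵀM·[β]ᵀ = Mᵀz: [[114]]·[β]ᵀ = [-218]ᵀ.
β = (-218)/114 = -1.91228.

β = -1.912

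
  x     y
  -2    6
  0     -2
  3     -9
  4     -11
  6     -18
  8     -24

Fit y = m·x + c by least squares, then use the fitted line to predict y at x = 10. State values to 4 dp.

ŷ = -29.4552

From the data, Σx·x = 129, Σx = 19, Σ1 = 6.
For Mᵀy: Σx·y = -383, Σy = -58.
Eliminating c: 6·(row 1) − 19·(row 2) gives 413·m = 6·(-383) − 19·(-58) = -1196, so m = -1196/413.
Then c = ((-58) − 19·(-1196/413))/6 = -205/413.
At x = 10: ŷ = (-1196/413)·(10) + (-205/413)·(1) = -12165/413.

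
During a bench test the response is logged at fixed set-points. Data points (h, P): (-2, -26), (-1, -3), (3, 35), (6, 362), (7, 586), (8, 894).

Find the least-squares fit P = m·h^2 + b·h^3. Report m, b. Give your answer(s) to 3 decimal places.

The normal system XᵀX·[m, b]ᵀ = XᵀP is [[7891, 57561]; [57561, 427243]]·[m, b]ᵀ = [99170, 738074]ᵀ.
det = 7891·427243 − 57561² = 58105792.
m = (99170·427243 − 57561·738074)/58105792 = -28647301/14526448; b = (7891·738074 − 57561·99170)/58105792 = 28954391/14526448.

m = -1.972, b = 1.993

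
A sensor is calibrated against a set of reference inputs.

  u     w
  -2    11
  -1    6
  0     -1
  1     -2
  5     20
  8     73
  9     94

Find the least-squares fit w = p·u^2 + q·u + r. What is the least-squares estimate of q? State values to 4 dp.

Setting ∂/∂p … = 0 gives: 11300·p + 1358·q + 176·r = 12834;  1358·p + 176·q + 20·r = 1500;  176·p + 20·q + 7·r = 201.
Row-reducing yields p = 77656/50083, q = -168643/50083, r = -32559/50083.

q = -3.3673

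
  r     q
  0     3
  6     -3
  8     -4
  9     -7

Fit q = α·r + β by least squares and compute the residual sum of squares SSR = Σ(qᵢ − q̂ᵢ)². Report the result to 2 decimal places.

Entries of AᵀA: Σr·r = 181, Σr = 23, Σ1 = 4.
And Σr·q = -113, Σq = -11.
So AᵀA·[α, β]ᵀ = Aᵀq: [[181, 23]; [23, 4]]·[α, β]ᵀ = [-113, -11]ᵀ.
det = 181·4 − 23² = 195.
α = ((-113)·4 − 23·(-11))/195 = -199/195; β = (181·(-11) − 23·(-113))/195 = 608/195.
Residuals: -23/195, 1/195, 68/65, -14/15; SSR = 386/195.

SSR = 1.98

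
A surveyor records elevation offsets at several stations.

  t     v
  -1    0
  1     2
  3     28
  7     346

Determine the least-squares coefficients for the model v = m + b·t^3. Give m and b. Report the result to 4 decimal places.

m = 0.9493, b = 1.0060

Entries of XᵀX: Σ1 = 4, Σt^3 = 370, Σt^3·t^3 = 118380.
Right-hand side: Σv = 376, Σt^3·v = 119436.
det = 4·118380 − 370² = 336620.
m = (376·118380 − 370·119436)/336620 = 15978/16831; b = (4·119436 − 370·376)/336620 = 84656/84155.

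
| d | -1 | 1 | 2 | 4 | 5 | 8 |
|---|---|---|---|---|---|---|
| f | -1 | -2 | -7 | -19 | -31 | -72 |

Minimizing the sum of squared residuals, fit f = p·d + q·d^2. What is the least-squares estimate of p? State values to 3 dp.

Sums needed: Σd·d = 111, Σd·d^2 = 709, Σd^2·d^2 = 4995.
For Aᵀf: Σd·f = -822, Σd^2·f = -5718.
Normal equations: [[111, 709]; [709, 4995]]·[p, q]ᵀ = [-822, -5718]ᵀ.
Eliminating q: 4995·(row 1) − 709·(row 2) gives 51764·p = 4995·(-822) − 709·(-5718) = -51828, so p = -12957/12941.
Then q = ((-5718) − 709·(-12957/12941))/4995 = -12975/12941.

p = -1.001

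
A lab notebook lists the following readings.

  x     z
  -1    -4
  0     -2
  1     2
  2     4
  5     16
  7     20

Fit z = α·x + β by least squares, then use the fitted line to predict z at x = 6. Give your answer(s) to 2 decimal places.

ẑ = 17.62

AᵀA·[α, β]ᵀ = Aᵀz reads: 80·α + 14·β = 234;  14·α + 6·β = 36.
(Σx·x = 80, Σx = 14, Σ1 = 6, Σx·z = 234, Σz = 36.)
Eliminating β: 6·(row 1) − 14·(row 2) gives 284·α = 6·234 − 14·36 = 900, so α = 225/71.
Then β = (36 − 14·(225/71))/6 = -99/71.
At x = 6: ẑ = (225/71)·(6) + (-99/71)·(1) = 1251/71.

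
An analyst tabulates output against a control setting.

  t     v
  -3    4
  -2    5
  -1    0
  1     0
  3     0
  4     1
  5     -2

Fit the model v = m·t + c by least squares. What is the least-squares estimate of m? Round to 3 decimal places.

Entries of XᵀX: Σt·t = 65, Σt = 7, Σ1 = 7.
Right-hand side: Σt·v = -28, Σv = 8.
Eliminating c: 7·(row 1) − 7·(row 2) gives 406·m = 7·(-28) − 7·8 = -252, so m = -18/29.
Then c = (8 − 7·(-18/29))/7 = 358/203.

m = -0.621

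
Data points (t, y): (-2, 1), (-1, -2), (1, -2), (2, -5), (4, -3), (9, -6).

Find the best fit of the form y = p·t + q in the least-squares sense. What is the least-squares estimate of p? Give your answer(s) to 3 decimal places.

p = -0.522

Forming MᵀM = [[107, 13]; [13, 6]] and Mᵀy = [-78, -17]ᵀ gives MᵀM·[p, q]ᵀ = Mᵀy.
Eliminating q: 6·(row 1) − 13·(row 2) gives 473·p = 6·(-78) − 13·(-17) = -247, so p = -247/473.
Then q = ((-17) − 13·(-247/473))/6 = -805/473.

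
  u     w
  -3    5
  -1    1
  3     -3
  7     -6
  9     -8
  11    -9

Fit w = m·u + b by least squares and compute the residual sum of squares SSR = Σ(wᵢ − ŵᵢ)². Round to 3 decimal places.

The normal equations are: 270·m + 26·b = -238;  26·m + 6·b = -20.
Determinant 270·6 − 26² = 944.
m = ((-238)·6 − 26·(-20))/944 = -227/236; b = (270·(-20) − 26·(-238))/944 = 197/236.
Residuals: 151/118, -47/59, -56/59, -6/59, -21/118, 44/59; SSR = 445/118.

SSR = 3.771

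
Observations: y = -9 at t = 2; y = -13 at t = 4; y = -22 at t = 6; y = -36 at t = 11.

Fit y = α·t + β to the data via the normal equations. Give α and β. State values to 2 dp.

Compute the Gram sums: Σt·t = 177, Σt = 23, Σ1 = 4.
Right-hand side: Σt·y = -598, Σy = -80.
AᵀA·[α, β]ᵀ = Aᵀy becomes [[177, 23]; [23, 4]]·[α, β]ᵀ = [-598, -80]ᵀ.
Determinant 177·4 − 23² = 179.
α = ((-598)·4 − 23·(-80))/179 = -552/179; β = (177·(-80) − 23·(-598))/179 = -406/179.

α = -3.08, β = -2.27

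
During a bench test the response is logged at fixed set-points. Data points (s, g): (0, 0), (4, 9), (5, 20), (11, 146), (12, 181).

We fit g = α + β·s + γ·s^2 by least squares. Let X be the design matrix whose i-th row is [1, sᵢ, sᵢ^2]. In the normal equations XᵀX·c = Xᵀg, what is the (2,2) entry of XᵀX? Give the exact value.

Row 2 ↔ basis s, column 2 ↔ basis s, so (XᵀX)_{2,2} = Σᵢ (s)·(s) = (0)·(0) + (4)·(4) + (5)·(5) + (11)·(11) + (12)·(12) = 306.

306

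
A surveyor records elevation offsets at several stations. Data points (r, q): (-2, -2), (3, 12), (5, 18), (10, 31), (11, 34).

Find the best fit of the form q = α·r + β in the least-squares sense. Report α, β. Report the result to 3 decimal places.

AᵀA·[α, β]ᵀ = Aᵀq reads: 259·α + 27·β = 814;  27·α + 5·β = 93.
Δ = 259·5 − 27² = 566.
α = (814·5 − 27·93)/566 = 1559/566; β = (259·93 − 27·814)/566 = 2109/566.

α = 2.754, β = 3.726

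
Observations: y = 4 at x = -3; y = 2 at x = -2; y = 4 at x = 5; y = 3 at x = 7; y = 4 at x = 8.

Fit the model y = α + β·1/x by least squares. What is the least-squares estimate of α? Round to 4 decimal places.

Normal-equation sums: Σ1 = 5, Σ1/x = -307/840, Σ1/x·1/x = 308449/705600.
And Σy = 17, Σ1/x·y = -127/210.
MᵀM·[α, β]ᵀ = Mᵀy becomes [[5, -307/840]; [-307/840, 308449/705600]]·[α, β]ᵀ = [17, -127/210]ᵀ.
Eliminating β: (308449/705600)·(row 1) − (-307/840)·(row 2) gives (361999/176400)·α = (308449/705600)·17 − (-307/840)·(-127/210) = 726811/100800, so α = 5087677/1447996.
Then β = ((-127/210) − (-307/840)·(5087677/1447996))/(308449/705600) = 562590/361999.

α = 3.5136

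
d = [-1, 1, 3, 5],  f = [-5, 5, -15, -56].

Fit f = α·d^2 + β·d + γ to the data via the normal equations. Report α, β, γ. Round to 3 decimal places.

The normal equations are: 708·α + 152·β + 36·γ = -1535;  152·α + 36·β + 8·γ = -315;  36·α + 8·β + 4·γ = -71.
(Σd^2·d^2 = 708, Σd^2·d = 152, Σd^2 = 36, Σd·d = 36, Σd = 8, Σ1 = 4, Σd^2·f = -1535, Σd·f = -315, Σf = -71.)
Row-reducing yields α = -51/16, β = 41/10, γ = 219/80.

α = -3.188, β = 4.100, γ = 2.738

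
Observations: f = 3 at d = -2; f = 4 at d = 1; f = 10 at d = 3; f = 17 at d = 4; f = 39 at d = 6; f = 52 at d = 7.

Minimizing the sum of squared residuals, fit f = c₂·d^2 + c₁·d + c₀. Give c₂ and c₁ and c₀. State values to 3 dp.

c₂ = 0.974, c₁ = 0.483, c₀ = 0.629

From the data, Σd^2·d^2 = 4051, Σd^2·d = 643, Σd^2 = 115, Σd·d = 115, Σd = 19, Σ1 = 6.
Right-hand side: Σd^2·f = 4330, Σd·f = 694, Σf = 125.
So XᵀX·[c₂, c₁, c₀]ᵀ = Xᵀf: [[4051, 643, 115]; [643, 115, 19]; [115, 19, 6]]·[c₂, c₁, c₀]ᵀ = [4330, 694, 125]ᵀ.
Row-reducing yields c₂ = 1637/1680, c₁ = 811/1680, c₀ = 22/35.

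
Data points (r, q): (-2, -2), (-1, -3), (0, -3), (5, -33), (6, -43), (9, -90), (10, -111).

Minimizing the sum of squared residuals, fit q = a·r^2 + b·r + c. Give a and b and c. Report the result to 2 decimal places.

a = -0.95, b = -1.31, c = -2.24

The normal system MᵀM·[a, b, c]ᵀ = Mᵀq is [[18499, 2061, 247]; [2061, 247, 27]; [247, 27, 7]]·[a, b, c]ᵀ = [-20774, -2336, -285]ᵀ.
Inverting the 3×3 Gram matrix, [a, b, c]ᵀ = [-561571/592674, -258037/197558, -664504/296337]ᵀ.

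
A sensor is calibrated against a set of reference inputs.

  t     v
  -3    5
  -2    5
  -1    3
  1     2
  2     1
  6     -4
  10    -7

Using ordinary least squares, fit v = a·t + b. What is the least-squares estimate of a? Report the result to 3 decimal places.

Compute the Gram sums: Σt·t = 155, Σt = 13, Σ1 = 7.
And Σt·v = -118, Σv = 5.
Eliminating b: 7·(row 1) − 13·(row 2) gives 916·a = 7·(-118) − 13·5 = -891, so a = -891/916.
Then b = (5 − 13·(-891/916))/7 = 2309/916.

a = -0.973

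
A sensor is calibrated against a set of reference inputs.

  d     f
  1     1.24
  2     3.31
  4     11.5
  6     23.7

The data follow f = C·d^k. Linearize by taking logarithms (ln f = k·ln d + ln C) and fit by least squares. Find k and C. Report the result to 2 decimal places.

k = 1.66, C = 1.16

Let Y = ln f. Fitting Y = k·ln d + ln C by least squares:
Σln d = 3.8712, Σ(ln d)² = 5.6127, Σln f = 7.0199, Σln d·ln f = 9.8872.
Normal system: [[5.6127, 3.8712]; [3.8712, 4]]·[k, ln C]ᵀ = [9.8872, 7.0199]ᵀ.
Δ = 5.6127·4 − (3.8712)² = 7.4645; k = (9.8872·4 − 3.8712·7.0199)/7.4645 = 1.65767, ln C = (5.6127·7.0199 − 3.8712·9.8872)/7.4645 = 0.15068, so C = exp(0.15068) = 1.16263.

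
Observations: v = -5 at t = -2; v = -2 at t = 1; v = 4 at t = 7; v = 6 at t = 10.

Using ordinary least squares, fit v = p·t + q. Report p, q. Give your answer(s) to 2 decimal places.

The normal system MᵀM·[p, q]ᵀ = Mᵀv is [[154, 16]; [16, 4]]·[p, q]ᵀ = [96, 3]ᵀ.
Δ = 154·4 − 16² = 360.
p = (96·4 − 16·3)/360 = 14/15; q = (154·3 − 16·96)/360 = -179/60.

p = 0.93, q = -2.98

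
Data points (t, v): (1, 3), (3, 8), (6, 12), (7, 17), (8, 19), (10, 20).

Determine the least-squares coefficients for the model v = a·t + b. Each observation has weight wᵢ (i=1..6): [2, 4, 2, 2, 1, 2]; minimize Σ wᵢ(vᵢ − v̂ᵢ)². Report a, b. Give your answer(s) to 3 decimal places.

Normal-equation sums: Σwᵢ·t·t = 472, Σwᵢ·t = 68, Σwᵢ·1 = 13.
And Σwᵢ·t·v = 1036, Σwᵢ·v = 155.
XᵀWX·[a, b]ᵀ = XᵀWv becomes [[472, 68]; [68, 13]]·[a, b]ᵀ = [1036, 155]ᵀ.
Δ = 472·13 − 68² = 1512.
a = (1036·13 − 68·155)/1512 = 122/63; b = (472·155 − 68·1036)/1512 = 113/63.

a = 1.937, b = 1.794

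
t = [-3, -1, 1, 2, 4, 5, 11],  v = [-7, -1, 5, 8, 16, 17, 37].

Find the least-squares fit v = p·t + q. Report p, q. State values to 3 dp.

The normal system XᵀX·[p, q]ᵀ = Xᵀv is [[177, 19]; [19, 7]]·[p, q]ᵀ = [599, 75]ᵀ.
Δ = 177·7 − 19² = 878.
p = (599·7 − 19·75)/878 = 1384/439; q = (177·75 − 19·599)/878 = 947/439.

p = 3.153, q = 2.157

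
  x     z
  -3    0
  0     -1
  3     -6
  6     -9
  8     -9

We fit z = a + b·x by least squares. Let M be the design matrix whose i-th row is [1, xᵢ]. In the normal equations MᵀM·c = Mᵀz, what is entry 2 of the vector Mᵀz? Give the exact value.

Entry 2 ↔ basis x, so (Mᵀz)_{2} = Σᵢ (x)·zᵢ = (-3)·(0) + (0)·(-1) + (3)·(-6) + (6)·(-9) + (8)·(-9) = -144.

-144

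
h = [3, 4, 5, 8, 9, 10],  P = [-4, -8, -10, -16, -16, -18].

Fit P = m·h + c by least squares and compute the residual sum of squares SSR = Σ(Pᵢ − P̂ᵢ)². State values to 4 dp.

Compute the Gram sums: Σh·h = 295, Σh = 39, Σ1 = 6.
Moment sums: Σh·P = -546, ΣP = -72.
det = 295·6 − 39² = 249.
m = ((-546)·6 − 39·(-72))/249 = -156/83; c = (295·(-72) − 39·(-546))/249 = 18/83.
Residuals: 118/83, -58/83, -68/83, -98/83, 58/83, 48/83; SSR = 448/83.

SSR = 5.3976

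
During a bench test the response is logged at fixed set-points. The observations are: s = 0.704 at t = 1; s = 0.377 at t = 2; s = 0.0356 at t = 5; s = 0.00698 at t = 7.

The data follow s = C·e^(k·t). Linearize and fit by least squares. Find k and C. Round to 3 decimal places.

Let Y = ln s. Fitting Y = k·t + ln C by least squares:
AᵀA = [[79.0000, 15.0000]; [15.0000, 4]], rhs = [-53.7320, -9.6266]ᵀ  (here Σt = 15.0000, Σ(t)² = 79.0000, Σln s = -9.6266, Σt·ln s = -53.7320).
Δ = 79.0000·4 − (15.0000)² = 91.0000; k = (-53.7320·4 − 15.0000·-9.6266)/91.0000 = -0.77504, ln C = (79.0000·-9.6266 − 15.0000·-53.7320)/91.0000 = 0.49976, so C = exp(0.49976) = 1.64833.

k = -0.775, C = 1.648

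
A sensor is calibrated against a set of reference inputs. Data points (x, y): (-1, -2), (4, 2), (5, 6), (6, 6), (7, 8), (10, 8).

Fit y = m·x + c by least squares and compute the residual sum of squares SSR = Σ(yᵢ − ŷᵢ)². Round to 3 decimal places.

Forming MᵀM = [[227, 31]; [31, 6]] and Mᵀy = [212, 28]ᵀ gives MᵀM·[m, c]ᵀ = Mᵀy.
Determinant 227·6 − 31² = 401.
m = (212·6 − 31·28)/401 = 404/401; c = (227·28 − 31·212)/401 = -216/401.
Residuals: -182/401, -598/401, 602/401, 198/401, 596/401, -616/401; SSR = 3808/401.

SSR = 9.496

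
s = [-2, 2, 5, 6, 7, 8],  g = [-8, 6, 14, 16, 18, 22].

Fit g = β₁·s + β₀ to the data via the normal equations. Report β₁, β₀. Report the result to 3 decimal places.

β₁ = 2.904, β₀ = -1.250

With design matrix A, AᵀA = [[182, 26]; [26, 6]] and Aᵀg = [496, 68]ᵀ.
Δ = 182·6 − 26² = 416.
β₁ = (496·6 − 26·68)/416 = 151/52; β₀ = (182·68 − 26·496)/416 = -5/4.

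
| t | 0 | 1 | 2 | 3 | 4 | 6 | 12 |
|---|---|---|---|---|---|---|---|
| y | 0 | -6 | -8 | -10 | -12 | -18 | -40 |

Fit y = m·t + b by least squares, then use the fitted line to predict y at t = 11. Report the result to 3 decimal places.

ŷ = -35.714

Forming MᵀM = [[210, 28]; [28, 7]] and Mᵀy = [-688, -94]ᵀ gives MᵀM·[m, b]ᵀ = Mᵀy.
Eliminating b: 7·(row 1) − 28·(row 2) gives 686·m = 7·(-688) − 28·(-94) = -2184, so m = -156/49.
Then b = ((-94) − 28·(-156/49))/7 = -34/49.
At t = 11: ŷ = (-156/49)·(11) + (-34/49)·(1) = -250/7.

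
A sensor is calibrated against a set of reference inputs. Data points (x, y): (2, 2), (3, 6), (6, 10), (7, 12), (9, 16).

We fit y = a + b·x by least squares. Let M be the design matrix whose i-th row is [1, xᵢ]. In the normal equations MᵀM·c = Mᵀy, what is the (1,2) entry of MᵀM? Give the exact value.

Row 1 ↔ basis 1, column 2 ↔ basis x, so (MᵀM)_{1,2} = Σᵢ x = (1)·(2) + (1)·(3) + (1)·(6) + (1)·(7) + (1)·(9) = 27.

27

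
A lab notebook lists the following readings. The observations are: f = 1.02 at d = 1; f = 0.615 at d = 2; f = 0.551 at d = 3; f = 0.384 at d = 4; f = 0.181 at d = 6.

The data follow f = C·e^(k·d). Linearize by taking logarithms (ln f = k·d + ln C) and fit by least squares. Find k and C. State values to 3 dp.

Linearized form: ln f = k·d + ln C. From the 5 transformed points,
Over the data: Σd = 16.0000, Σ(d)² = 66.0000, Σln f = -3.7287, Σd·ln f = -16.8245.
Normal system: [[66.0000, 16.0000]; [16.0000, 5]]·[k, ln C]ᵀ = [-16.8245, -3.7287]ᵀ.
Δ = 66.0000·5 − (16.0000)² = 74.0000; k = (-16.8245·5 − 16.0000·-3.7287)/74.0000 = -0.33058, ln C = (66.0000·-3.7287 − 16.0000·-16.8245)/74.0000 = 0.31212, so C = exp(0.31212) = 1.36632.

k = -0.331, C = 1.366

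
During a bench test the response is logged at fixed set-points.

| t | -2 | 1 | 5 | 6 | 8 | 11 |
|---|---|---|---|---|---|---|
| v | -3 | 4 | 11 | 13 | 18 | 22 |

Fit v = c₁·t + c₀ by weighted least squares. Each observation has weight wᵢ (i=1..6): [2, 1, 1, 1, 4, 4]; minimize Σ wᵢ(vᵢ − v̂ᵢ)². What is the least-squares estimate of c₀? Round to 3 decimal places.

c₀ = 1.499

Entries of AᵀWA: Σwᵢ·t·t = 810, Σwᵢ·t = 84, Σwᵢ·1 = 13.
And Σwᵢ·t·v = 1693, Σwᵢ·v = 182.
Normal equations: [[810, 84]; [84, 13]]·[c₁, c₀]ᵀ = [1693, 182]ᵀ.
det = 810·13 − 84² = 3474.
c₁ = (1693·13 − 84·182)/3474 = 6721/3474; c₀ = (810·182 − 84·1693)/3474 = 868/579.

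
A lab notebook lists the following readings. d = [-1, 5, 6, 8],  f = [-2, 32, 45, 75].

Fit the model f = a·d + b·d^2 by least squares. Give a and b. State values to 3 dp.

Sums needed: Σd·d = 126, Σd·d^2 = 852, Σd^2·d^2 = 6018.
Right-hand side: Σd·f = 1032, Σd^2·f = 7218.
Eliminating b: 6018·(row 1) − 852·(row 2) gives 32364·a = 6018·1032 − 852·7218 = 60840, so a = 1690/899.
Then b = (7218 − 852·(1690/899))/6018 = 839/899.

a = 1.880, b = 0.933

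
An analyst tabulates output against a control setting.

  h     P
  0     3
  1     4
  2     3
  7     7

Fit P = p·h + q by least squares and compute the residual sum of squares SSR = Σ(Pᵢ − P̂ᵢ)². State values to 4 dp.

SSR = 1.3621

Sums needed: Σh·h = 54, Σh = 10, Σ1 = 4.
For MᵀP: Σh·P = 59, ΣP = 17.
So MᵀM·[p, q]ᵀ = MᵀP: [[54, 10]; [10, 4]]·[p, q]ᵀ = [59, 17]ᵀ.
Determinant 54·4 − 10² = 116.
p = (59·4 − 10·17)/116 = 33/58; q = (54·17 − 10·59)/116 = 82/29.
Residuals: 5/29, 35/58, -28/29, 11/58; SSR = 79/58.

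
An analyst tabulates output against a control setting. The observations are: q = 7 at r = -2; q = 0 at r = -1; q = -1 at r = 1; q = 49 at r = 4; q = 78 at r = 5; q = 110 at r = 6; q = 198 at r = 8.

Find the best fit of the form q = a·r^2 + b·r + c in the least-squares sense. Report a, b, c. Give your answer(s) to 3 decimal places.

a = 3.050, b = 0.770, c = -3.356

Forming AᵀA = [[6291, 909, 147]; [909, 147, 21]; [147, 21, 7]] and Aᵀq = [19393, 2815, 441]ᵀ gives AᵀA·[a, b, c]ᵀ = Aᵀq.
Row-reducing yields a = 796/261, b = 67/87, c = -292/87.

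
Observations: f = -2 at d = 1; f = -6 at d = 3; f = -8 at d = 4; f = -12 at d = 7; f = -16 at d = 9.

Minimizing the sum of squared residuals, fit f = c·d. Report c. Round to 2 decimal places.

The normal system AᵀA·[c]ᵀ = Aᵀf is [[156]]·[c]ᵀ = [-280]ᵀ.
Hence c = -280 / 156 ≈ -1.79487.

c = -1.79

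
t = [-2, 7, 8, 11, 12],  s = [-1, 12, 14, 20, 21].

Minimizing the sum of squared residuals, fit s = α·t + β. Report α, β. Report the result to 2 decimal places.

Compute the Gram sums: Σt·t = 382, Σt = 36, Σ1 = 5.
And Σt·s = 670, Σs = 66.
Normal equations: [[382, 36]; [36, 5]]·[α, β]ᵀ = [670, 66]ᵀ.
Determinant 382·5 − 36² = 614.
α = (670·5 − 36·66)/614 = 487/307; β = (382·66 − 36·670)/614 = 546/307.

α = 1.59, β = 1.78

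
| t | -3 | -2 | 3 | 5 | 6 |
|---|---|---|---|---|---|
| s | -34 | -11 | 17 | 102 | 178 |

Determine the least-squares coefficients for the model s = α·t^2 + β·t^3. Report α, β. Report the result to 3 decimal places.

Sums needed: Σt^2·t^2 = 2099, Σt^2·t^3 = 10869, Σt^3·t^3 = 63803.
Moment sums: Σt^2·s = 8761, Σt^3·s = 52663.
So XᵀX·[α, β]ᵀ = Xᵀs: [[2099, 10869]; [10869, 63803]]·[α, β]ᵀ = [8761, 52663]ᵀ.
Determinant 2099·63803 − 10869² = 15787336.
α = (8761·63803 − 10869·52663)/15787336 = -1677008/1973417; β = (2099·52663 − 10869·8761)/15787336 = 1914541/1973417.

α = -0.850, β = 0.970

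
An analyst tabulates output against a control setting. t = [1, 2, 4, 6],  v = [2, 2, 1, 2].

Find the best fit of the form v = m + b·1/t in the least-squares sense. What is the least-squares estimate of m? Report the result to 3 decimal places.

m = 1.490

Entries of MᵀM: Σ1 = 4, Σ1/t = 23/12, Σ1/t·1/t = 193/144.
For Mᵀv: Σv = 7, Σ1/t·v = 43/12.
Normal equations: [[4, 23/12]; [23/12, 193/144]]·[m, b]ᵀ = [7, 43/12]ᵀ.
Determinant 4·(193/144) − (23/12)² = 27/16.
m = (7·(193/144) − (23/12)·(43/12))/(27/16) = 362/243; b = (4·(43/12) − (23/12)·7)/(27/16) = 44/81.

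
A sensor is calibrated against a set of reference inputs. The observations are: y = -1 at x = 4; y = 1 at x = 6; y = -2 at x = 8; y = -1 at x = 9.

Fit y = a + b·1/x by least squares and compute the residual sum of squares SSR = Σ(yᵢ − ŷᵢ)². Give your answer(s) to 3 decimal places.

With design matrix A, AᵀA = [[4, 47/72]; [47/72, 613/5184]] and Aᵀy = [-3, -4/9]ᵀ.
Eliminating b: (613/5184)·(row 1) − (47/72)·(row 2) gives (3/64)·a = (613/5184)·(-3) − (47/72)·(-4/9) = -335/5184, so a = -335/243.
Then b = ((-4/9) − (47/72)·(-335/243))/(613/5184) = 104/27.
Residuals: -142/243, 422/243, -268/243, -4/81; SSR = 1112/243.

SSR = 4.576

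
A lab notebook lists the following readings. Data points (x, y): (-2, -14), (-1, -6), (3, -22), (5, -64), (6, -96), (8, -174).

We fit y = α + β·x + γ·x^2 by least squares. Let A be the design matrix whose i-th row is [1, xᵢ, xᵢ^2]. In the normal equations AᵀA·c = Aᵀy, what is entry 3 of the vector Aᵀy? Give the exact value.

Entry 3 ↔ basis x^2, so (Aᵀy)_{3} = Σᵢ (x^2)·yᵢ = (4)·(-14) + (1)·(-6) + (9)·(-22) + (25)·(-64) + (36)·(-96) + (64)·(-174) = -16452.

-16452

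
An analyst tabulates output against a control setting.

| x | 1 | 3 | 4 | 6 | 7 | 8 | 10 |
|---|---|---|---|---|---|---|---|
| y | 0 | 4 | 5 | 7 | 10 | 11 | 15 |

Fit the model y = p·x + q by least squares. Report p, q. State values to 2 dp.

Setting ∂/∂p … = 0 gives: 275·p + 39·q = 382;  39·p + 7·q = 52.
(Σx·x = 275, Σx = 39, Σ1 = 7, Σx·y = 382, Σy = 52.)
det = 275·7 − 39² = 404.
p = (382·7 − 39·52)/404 = 323/202; q = (275·52 − 39·382)/404 = -299/202.

p = 1.60, q = -1.48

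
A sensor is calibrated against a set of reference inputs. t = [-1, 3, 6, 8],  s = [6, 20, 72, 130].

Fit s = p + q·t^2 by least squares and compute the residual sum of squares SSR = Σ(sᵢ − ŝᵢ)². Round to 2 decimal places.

SSR = 6.00

The normal system MᵀM·[p, q]ᵀ = Mᵀs is [[4, 110]; [110, 5474]]·[p, q]ᵀ = [228, 11098]ᵀ.
Eliminating q: 5474·(row 1) − 110·(row 2) gives 9796·p = 5474·228 − 110·11098 = 27292, so p = 6823/2449.
Then q = (11098 − 110·(6823/2449))/5474 = 4828/2449.
Residuals: 3043/2449, -1295/2449, -4303/2449, 2555/2449; SSR = 14692/2449.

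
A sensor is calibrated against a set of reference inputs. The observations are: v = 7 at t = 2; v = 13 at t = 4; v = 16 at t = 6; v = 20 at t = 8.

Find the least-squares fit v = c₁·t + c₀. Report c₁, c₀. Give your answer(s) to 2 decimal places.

From the data, Σt·t = 120, Σt = 20, Σ1 = 4.
For Aᵀv: Σt·v = 322, Σv = 56.
Δ = 120·4 − 20² = 80.
c₁ = (322·4 − 20·56)/80 = 21/10; c₀ = (120·56 − 20·322)/80 = 7/2.

c₁ = 2.10, c₀ = 3.50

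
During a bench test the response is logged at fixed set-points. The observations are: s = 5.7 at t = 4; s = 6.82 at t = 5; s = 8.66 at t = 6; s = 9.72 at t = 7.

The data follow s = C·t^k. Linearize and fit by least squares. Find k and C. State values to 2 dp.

Taking logs, ln s = k·ln t + ln C, so regress ln s on ln t.
Σln t = 6.7334, Σ(ln t)² = 11.5091, Σln s = 8.0932, Σln t·ln s = 13.7960.
Equations: 11.5091·k + 6.7334·ln C = 13.7960;  6.7334·k + 4·ln C = 8.0932.
Solving (det = 0.6976): k = 0.98750, ln C = 0.36100, so C = exp(0.36100) = 1.43476.

k = 0.99, C = 1.43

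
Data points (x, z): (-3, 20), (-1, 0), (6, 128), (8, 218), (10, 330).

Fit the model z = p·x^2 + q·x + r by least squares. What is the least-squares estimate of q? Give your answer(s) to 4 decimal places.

q = 3.1270

With design matrix A, AᵀA = [[15474, 1700, 210]; [1700, 210, 20]; [210, 20, 5]] and Aᵀz = [51740, 5752, 696]ᵀ.
Inverting the 3×3 Gram matrix, [p, q, r]ᵀ = [18678/6271, 98048/31355, 50044/31355]ᵀ.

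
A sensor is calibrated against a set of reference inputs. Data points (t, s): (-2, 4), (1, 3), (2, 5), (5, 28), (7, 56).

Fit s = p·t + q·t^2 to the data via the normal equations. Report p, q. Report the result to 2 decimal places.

Forming XᵀX = [[83, 469]; [469, 3059]] and Xᵀs = [537, 3483]ᵀ gives XᵀX·[p, q]ᵀ = Xᵀs.
Eliminating q: 3059·(row 1) − 469·(row 2) gives 33936·p = 3059·537 − 469·3483 = 9156, so p = 109/404.
Then q = (3483 − 469·(109/404))/3059 = 3103/2828.

p = 0.27, q = 1.10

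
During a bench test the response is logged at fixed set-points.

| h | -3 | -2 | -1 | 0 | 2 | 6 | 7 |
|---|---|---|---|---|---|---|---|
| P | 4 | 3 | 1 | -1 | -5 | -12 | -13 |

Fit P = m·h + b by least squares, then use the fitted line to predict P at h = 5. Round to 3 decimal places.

Sums needed: Σh·h = 103, Σh = 9, Σ1 = 7.
Moment sums: Σh·P = -192, ΣP = -23.
So MᵀM·[m, b]ᵀ = MᵀP: [[103, 9]; [9, 7]]·[m, b]ᵀ = [-192, -23]ᵀ.
Eliminating b: 7·(row 1) − 9·(row 2) gives 640·m = 7·(-192) − 9·(-23) = -1137, so m = -1137/640.
Then b = ((-23) − 9·(-1137/640))/7 = -641/640.
At h = 5: P̂ = (-1137/640)·(5) + (-641/640)·(1) = -3163/320.

P̂ = -9.884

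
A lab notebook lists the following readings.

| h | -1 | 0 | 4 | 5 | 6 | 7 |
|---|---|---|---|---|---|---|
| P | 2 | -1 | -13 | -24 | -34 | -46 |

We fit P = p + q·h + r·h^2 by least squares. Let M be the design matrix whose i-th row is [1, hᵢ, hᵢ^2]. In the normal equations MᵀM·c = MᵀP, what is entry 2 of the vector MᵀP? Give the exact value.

-700

Entry 2 ↔ basis h, so (MᵀP)_{2} = Σᵢ (h)·Pᵢ = (-1)·(2) + (0)·(-1) + (4)·(-13) + (5)·(-24) + (6)·(-34) + (7)·(-46) = -700.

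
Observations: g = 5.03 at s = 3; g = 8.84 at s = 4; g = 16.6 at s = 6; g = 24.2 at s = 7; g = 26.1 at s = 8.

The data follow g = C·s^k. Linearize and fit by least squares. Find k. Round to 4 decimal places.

k = 1.7151

With ln gᵢ as the transformed response and ln sᵢ as the regressor:
XᵀX = [[14.4498, 8.3020]; [8.3020, 5]], rhs = [22.8130, 13.0524]ᵀ  (here Σln s = 8.3020, Σ(ln s)² = 14.4498, Σln g = 13.0524, Σln s·ln g = 22.8130).
Slope k = (n·Σln s·ln g − Σln s·Σln g)/(n·Σ(ln s)² − (Σln s)²) = (5·22.8130 − 8.3020·13.0524)/3.3255 = 1.71512; ln C = (Σln g − k·Σln s)/n = -0.23732.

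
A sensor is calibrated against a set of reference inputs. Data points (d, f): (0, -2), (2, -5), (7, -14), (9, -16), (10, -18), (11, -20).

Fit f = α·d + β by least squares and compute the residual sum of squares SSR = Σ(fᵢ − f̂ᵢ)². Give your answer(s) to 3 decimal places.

MᵀM·[α, β]ᵀ = Mᵀf reads: 355·α + 39·β = -652;  39·α + 6·β = -75.
det = 355·6 − 39² = 609.
α = ((-652)·6 − 39·(-75))/609 = -47/29; β = (355·(-75) − 39·(-652))/609 = -57/29.
Residuals: -1/29, 6/29, -20/29, 16/29, 5/29, -6/29; SSR = 26/29.

SSR = 0.897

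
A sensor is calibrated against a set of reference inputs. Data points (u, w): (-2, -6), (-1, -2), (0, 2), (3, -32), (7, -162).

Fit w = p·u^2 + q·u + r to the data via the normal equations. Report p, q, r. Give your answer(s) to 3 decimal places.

p = -3.044, q = -1.987, r = 1.131

Compute the Gram sums: Σu^2·u^2 = 2499, Σu^2·u = 361, Σu^2 = 63, Σu·u = 63, Σu = 7, Σ1 = 5.
Right-hand side: Σu^2·w = -8252, Σu·w = -1216, Σw = -200.
Row-reducing yields p = -62002/20371, q = -40472/20371, r = 23046/20371.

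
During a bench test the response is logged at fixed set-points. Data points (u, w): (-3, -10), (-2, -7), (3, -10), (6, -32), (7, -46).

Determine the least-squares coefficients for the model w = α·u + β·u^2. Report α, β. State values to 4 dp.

α = 0.4847, β = -1.0016

Sums needed: Σu·u = 107, Σu·u^2 = 551, Σu^2·u^2 = 3875.
For Mᵀw: Σu·w = -500, Σu^2·w = -3614.
So MᵀM·[α, β]ᵀ = Mᵀw: [[107, 551]; [551, 3875]]·[α, β]ᵀ = [-500, -3614]ᵀ.
Δ = 107·3875 − 551² = 111024.
α = ((-500)·3875 − 551·(-3614))/111024 = 8969/18504; β = (107·(-3614) − 551·(-500))/111024 = -18533/18504.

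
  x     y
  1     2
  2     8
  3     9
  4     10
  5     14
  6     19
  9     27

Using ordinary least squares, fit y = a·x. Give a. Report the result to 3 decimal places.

a = 2.977

Setting ∂/∂a … = 0 gives: 172·a = 512.
a = 512/172 = 2.97674.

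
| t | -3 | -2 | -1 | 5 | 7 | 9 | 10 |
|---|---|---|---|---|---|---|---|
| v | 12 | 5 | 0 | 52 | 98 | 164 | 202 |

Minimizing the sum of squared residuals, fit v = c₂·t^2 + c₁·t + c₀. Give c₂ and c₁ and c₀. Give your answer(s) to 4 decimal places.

c₂ = 1.9419, c₁ = 0.8993, c₀ = -1.6927

Sums needed: Σt^2·t^2 = 19685, Σt^2·t = 2161, Σt^2 = 269, Σt·t = 269, Σt = 25, Σ1 = 7.
And Σt^2·v = 39714, Σt·v = 4396, Σv = 533.
Normal equations: [[19685, 2161, 269]; [2161, 269, 25]; [269, 25, 7]]·[c₂, c₁, c₀]ᵀ = [39714, 4396, 533]ᵀ.
Row-reducing yields c₂ = 812983/418656, c₁ = 376477/418656, c₀ = -7382/4361.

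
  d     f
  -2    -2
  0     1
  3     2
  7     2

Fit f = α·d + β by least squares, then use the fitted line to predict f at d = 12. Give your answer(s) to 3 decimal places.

The normal equations are: 62·α + 8·β = 24;  8·α + 4·β = 3.
(Σd·d = 62, Σd = 8, Σ1 = 4, Σd·f = 24, Σf = 3.)
Δ = 62·4 − 8² = 184.
α = (24·4 − 8·3)/184 = 9/23; β = (62·3 − 8·24)/184 = -3/92.
At d = 12: f̂ = (9/23)·(12) + (-3/92)·(1) = 429/92.

f̂ = 4.663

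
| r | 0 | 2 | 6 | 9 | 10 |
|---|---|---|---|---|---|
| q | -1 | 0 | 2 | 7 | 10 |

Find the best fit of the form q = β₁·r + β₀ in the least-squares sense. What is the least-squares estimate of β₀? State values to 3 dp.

β₀ = -1.987

Normal-equation sums: Σr·r = 221, Σr = 27, Σ1 = 5.
For Xᵀq: Σr·q = 175, Σq = 18.
So XᵀX·[β₁, β₀]ᵀ = Xᵀq: [[221, 27]; [27, 5]]·[β₁, β₀]ᵀ = [175, 18]ᵀ.
Δ = 221·5 − 27² = 376.
β₁ = (175·5 − 27·18)/376 = 389/376; β₀ = (221·18 − 27·175)/376 = -747/376.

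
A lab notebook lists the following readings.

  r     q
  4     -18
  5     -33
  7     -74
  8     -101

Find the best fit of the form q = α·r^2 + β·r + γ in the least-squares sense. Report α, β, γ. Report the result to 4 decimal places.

Setting ∂/∂α … = 0 gives: 7378·α + 1044·β + 154·γ = -11203;  1044·α + 154·β + 24·γ = -1563;  154·α + 24·β + 4·γ = -226.
(Σr^2·r^2 = 7378, Σr^2·r = 1044, Σr^2 = 154, Σr·r = 154, Σr = 24, Σ1 = 4, Σr^2·q = -11203, Σr·q = -1563, Σq = -226.)
Solving the 3×3 system (Gaussian elimination) gives α = -2, β = 33/10, γ = 7/10.

α = -2.0000, β = 3.3000, γ = 0.7000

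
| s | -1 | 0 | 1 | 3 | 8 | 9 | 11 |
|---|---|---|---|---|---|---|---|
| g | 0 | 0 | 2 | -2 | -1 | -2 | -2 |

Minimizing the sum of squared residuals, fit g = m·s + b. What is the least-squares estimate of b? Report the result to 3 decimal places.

b = 0.232

Normal-equation sums: Σs·s = 277, Σs = 31, Σ1 = 7.
Moment sums: Σs·g = -52, Σg = -5.
So MᵀM·[m, b]ᵀ = Mᵀg: [[277, 31]; [31, 7]]·[m, b]ᵀ = [-52, -5]ᵀ.
Eliminating b: 7·(row 1) − 31·(row 2) gives 978·m = 7·(-52) − 31·(-5) = -209, so m = -209/978.
Then b = ((-5) − 31·(-209/978))/7 = 227/978.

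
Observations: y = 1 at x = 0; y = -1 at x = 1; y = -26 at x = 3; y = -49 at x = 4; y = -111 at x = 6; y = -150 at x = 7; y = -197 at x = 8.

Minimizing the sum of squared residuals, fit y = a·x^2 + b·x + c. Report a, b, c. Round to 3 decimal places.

a = -3.084, b = -0.144, c = 1.563

Setting ∂/∂a … = 0 gives: 8131·a + 1163·b + 175·c = -24973;  1163·a + 175·b + 29·c = -3567;  175·a + 29·b + 7·c = -533.
(Σx^2·x^2 = 8131, Σx^2·x = 1163, Σx^2 = 175, Σx·x = 175, Σx = 29, Σ1 = 7, Σx^2·y = -24973, Σx·y = -3567, Σy = -533.)
Inverting the 3×3 Gram matrix, [a, b, c]ᵀ = [-8516/2761, -1192/8283, 1177/753]ᵀ.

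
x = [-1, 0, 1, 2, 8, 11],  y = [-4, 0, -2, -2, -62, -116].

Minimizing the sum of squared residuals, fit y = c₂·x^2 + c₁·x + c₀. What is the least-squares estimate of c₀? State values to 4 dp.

c₀ = -1.0308

The normal equations are: 18755·c₂ + 1851·c₁ + 191·c₀ = -18018;  1851·c₂ + 191·c₁ + 21·c₀ = -1774;  191·c₂ + 21·c₁ + 6·c₀ = -186.
Inverting the 3×3 Gram matrix, [c₂, c₁, c₀]ᵀ = [-28035/27296, 106297/136480, -70341/68240]ᵀ.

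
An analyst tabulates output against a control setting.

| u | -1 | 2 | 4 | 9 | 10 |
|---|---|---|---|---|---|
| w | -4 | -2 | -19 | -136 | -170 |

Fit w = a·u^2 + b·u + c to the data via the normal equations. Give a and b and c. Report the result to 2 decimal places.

With design matrix M, MᵀM = [[16834, 1800, 202]; [1800, 202, 24]; [202, 24, 5]] and Mᵀw = [-28332, -3000, -331]ᵀ.
Row-reducing yields a = -158291/79087, b = 228540/79087, c = 62405/79087.

a = -2.00, b = 2.89, c = 0.79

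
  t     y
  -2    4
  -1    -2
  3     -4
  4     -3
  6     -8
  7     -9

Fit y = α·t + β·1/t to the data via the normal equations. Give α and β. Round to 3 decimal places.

With design matrix X, XᵀX = [[115, 6]; [6, 10385/7056]] and Xᵀy = [-141, -395/84]ᵀ.
Δ = 115·(10385/7056) − 6² = 940259/7056.
α = ((-141)·(10385/7056) − 6·(-395/84))/(940259/7056) = -1265205/940259; β = (115·(-395/84) − 6·(-141))/(940259/7056) = 2153676/940259.

α = -1.346, β = 2.291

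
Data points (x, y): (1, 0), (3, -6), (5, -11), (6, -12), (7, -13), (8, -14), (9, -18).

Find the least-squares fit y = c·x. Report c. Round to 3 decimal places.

c = -1.925

The normal equations are: 265·c = -510.
(Σx·x = 265, Σx·y = -510.)
c = (-510)/265 = -1.92453.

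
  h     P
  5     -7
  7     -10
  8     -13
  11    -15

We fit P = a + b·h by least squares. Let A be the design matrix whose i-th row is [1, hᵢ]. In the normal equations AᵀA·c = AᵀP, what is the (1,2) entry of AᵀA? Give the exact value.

31

Row 1 ↔ basis 1, column 2 ↔ basis h, so (AᵀA)_{1,2} = Σᵢ h = (1)·(5) + (1)·(7) + (1)·(8) + (1)·(11) = 31.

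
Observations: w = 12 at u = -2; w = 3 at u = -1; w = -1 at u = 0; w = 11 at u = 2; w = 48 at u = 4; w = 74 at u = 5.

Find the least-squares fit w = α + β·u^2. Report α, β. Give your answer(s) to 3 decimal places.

Setting ∂/∂α … = 0 gives: 6·α + 50·β = 147;  50·α + 914·β = 2713.
(Σ1 = 6, Σu^2 = 50, Σu^2·u^2 = 914, Σw = 147, Σu^2·w = 2713.)
Eliminating β: 914·(row 1) − 50·(row 2) gives 2984·α = 914·147 − 50·2713 = -1292, so α = -323/746.
Then β = (2713 − 50·(-323/746))/914 = 1116/373.

α = -0.433, β = 2.992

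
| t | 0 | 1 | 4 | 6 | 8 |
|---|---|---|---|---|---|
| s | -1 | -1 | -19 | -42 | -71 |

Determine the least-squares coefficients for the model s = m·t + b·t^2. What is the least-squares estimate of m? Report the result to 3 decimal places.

The normal system AᵀA·[m, b]ᵀ = Aᵀs is [[117, 793]; [793, 5649]]·[m, b]ᵀ = [-897, -6361]ᵀ.
Eliminating b: 5649·(row 1) − 793·(row 2) gives 32084·m = 5649·(-897) − 793·(-6361) = -22880, so m = -440/617.
Then b = ((-6361) − 793·(-440/617))/5649 = -633/617.

m = -0.713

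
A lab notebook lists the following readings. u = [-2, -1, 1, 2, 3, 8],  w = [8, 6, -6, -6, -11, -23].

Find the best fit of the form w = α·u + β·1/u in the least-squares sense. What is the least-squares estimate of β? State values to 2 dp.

β = -3.18

Normal-equation sums: Σu·u = 83, Σu·1/u = 6, Σ1/u·1/u = 1513/576.
For Aᵀw: Σu·w = -257, Σ1/u·w = -613/24.
det = 83·(1513/576) − 6² = 104843/576.
α = ((-257)·(1513/576) − 6·(-613/24))/(104843/576) = -300569/104843; β = (83·(-613/24) − 6·(-257))/(104843/576) = -332904/104843.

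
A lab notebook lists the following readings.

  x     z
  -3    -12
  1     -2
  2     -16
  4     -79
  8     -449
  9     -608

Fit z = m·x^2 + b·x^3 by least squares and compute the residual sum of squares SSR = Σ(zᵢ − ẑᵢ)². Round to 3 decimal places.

SSR = 3.429

Normal-equation sums: Σx^2·x^2 = 11011, Σx^2·x^3 = 92631, Σx^3·x^3 = 798475.
Right-hand side: Σx^2·z = -79422, Σx^3·z = -677982.
So AᵀA·[m, b]ᵀ = Aᵀz: [[11011, 92631]; [92631, 798475]]·[m, b]ᵀ = [-79422, -677982]ᵀ.
Eliminating b: 798475·(row 1) − 92631·(row 2) gives 211506064·m = 798475·(-79422) − 92631·(-677982) = -614330808, so m = -10970193/3776894.
Then b = ((-677982) − 92631·(-10970193/3776894))/798475 = -175845/343354.
Residuals: 591522/1888447, 2675350/1888447, -537586/1888447, 471671/1888447, -1687007/1888447, 1167568/1888447; SSR = 6475202/1888447.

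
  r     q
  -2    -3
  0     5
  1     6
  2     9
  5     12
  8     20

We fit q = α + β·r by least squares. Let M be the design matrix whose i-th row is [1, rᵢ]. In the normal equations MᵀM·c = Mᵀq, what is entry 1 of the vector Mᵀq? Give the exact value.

Entry 1 ↔ basis 1, so (Mᵀq)_{1} = Σᵢ qᵢ = (1)·(-3) + (1)·(5) + (1)·(6) + (1)·(9) + (1)·(12) + (1)·(20) = 49.

49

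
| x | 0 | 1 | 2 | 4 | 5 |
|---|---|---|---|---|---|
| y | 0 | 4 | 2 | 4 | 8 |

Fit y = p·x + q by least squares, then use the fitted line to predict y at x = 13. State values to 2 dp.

MᵀM·[p, q]ᵀ = Mᵀy reads: 46·p + 12·q = 64;  12·p + 5·q = 18.
Determinant 46·5 − 12² = 86.
p = (64·5 − 12·18)/86 = 52/43; q = (46·18 − 12·64)/86 = 30/43.
At x = 13: ŷ = (52/43)·(13) + (30/43)·(1) = 706/43.

ŷ = 16.42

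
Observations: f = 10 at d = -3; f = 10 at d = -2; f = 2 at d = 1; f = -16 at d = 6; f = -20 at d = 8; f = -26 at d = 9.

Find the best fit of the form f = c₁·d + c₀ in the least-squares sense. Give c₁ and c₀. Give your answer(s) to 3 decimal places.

Compute the Gram sums: Σd·d = 195, Σd = 19, Σ1 = 6.
Right-hand side: Σd·f = -538, Σf = -40.
So XᵀX·[c₁, c₀]ᵀ = Xᵀf: [[195, 19]; [19, 6]]·[c₁, c₀]ᵀ = [-538, -40]ᵀ.
Eliminating c₀: 6·(row 1) − 19·(row 2) gives 809·c₁ = 6·(-538) − 19·(-40) = -2468, so c₁ = -2468/809.
Then c₀ = ((-40) − 19·(-2468/809))/6 = 2422/809.

c₁ = -3.051, c₀ = 2.994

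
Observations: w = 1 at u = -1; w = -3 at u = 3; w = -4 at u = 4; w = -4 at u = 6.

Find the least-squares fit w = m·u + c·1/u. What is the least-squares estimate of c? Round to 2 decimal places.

Compute the Gram sums: Σu·u = 62, Σu·1/u = 4, Σ1/u·1/u = 173/144.
And Σu·w = -50, Σ1/u·w = -11/3.
Normal equations: [[62, 4]; [4, 173/144]]·[m, c]ᵀ = [-50, -11/3]ᵀ.
Determinant 62·(173/144) − 4² = 4211/72.
m = ((-50)·(173/144) − 4·(-11/3))/(4211/72) = -3269/4211; c = (62·(-11/3) − 4·(-50))/(4211/72) = -1968/4211.

c = -0.47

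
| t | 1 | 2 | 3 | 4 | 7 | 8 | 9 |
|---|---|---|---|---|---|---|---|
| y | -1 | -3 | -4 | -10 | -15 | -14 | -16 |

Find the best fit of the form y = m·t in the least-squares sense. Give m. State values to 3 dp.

Forming MᵀM = [[224]] and Mᵀy = [-420]ᵀ gives MᵀM·[m]ᵀ = Mᵀy.
m = (-420)/224 = -1.875.

m = -1.875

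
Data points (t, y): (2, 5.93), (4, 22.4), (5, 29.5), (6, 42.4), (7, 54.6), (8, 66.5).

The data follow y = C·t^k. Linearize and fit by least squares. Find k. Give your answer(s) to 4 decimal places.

Let Y = ln y. Fitting Y = k·ln t + ln C by least squares:
XᵀX = [[16.3136, 9.5060]; [9.5060, 6]], rhs = [34.2164, 20.2179]ᵀ  (here Σln t = 9.5060, Σ(ln t)² = 16.3136, Σln y = 20.2179, Σln t·ln y = 34.2164).
Δ = 16.3136·6 − (9.5060)² = 7.5177; k = (34.2164·6 − 9.5060·20.2179)/7.5177 = 1.74355, ln C = (16.3136·20.2179 − 9.5060·34.2164)/7.5177 = 0.60728.

k = 1.7435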